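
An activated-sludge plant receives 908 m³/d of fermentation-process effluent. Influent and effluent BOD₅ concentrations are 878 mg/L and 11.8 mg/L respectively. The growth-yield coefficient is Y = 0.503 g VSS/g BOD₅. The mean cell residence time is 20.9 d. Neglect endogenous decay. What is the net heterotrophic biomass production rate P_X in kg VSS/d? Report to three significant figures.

With endogenous decay neglected, the observed yield equals the true yield: Y_obs = Y = 0.503 g VSS/g BOD₅.
Q·(S₀ − S) = 908 × (878 − 11.8) × 10⁻³ = 786.5 kg/d removed.
P_X = Y_obs · Q(S₀ − S) = 0.5030 × 786.5 = 395.6 kg VSS/d.

P_X ≈ 396 kg VSS/d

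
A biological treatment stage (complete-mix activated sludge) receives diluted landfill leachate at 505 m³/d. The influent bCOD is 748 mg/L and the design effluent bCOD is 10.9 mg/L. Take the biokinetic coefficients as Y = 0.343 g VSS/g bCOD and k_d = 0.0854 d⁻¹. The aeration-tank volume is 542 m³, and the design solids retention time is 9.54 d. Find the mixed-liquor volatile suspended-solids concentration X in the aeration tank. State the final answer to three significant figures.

X = Y·Q·ΔS·θ_c / [V·(1 + k_d θ_c)] = 0.343 × 505 × (748 − 10.9) × 9.54 / [542 × (1 + 0.0854 × 9.54)] = 1238 mg/L.

X ≈ 1240 mg/L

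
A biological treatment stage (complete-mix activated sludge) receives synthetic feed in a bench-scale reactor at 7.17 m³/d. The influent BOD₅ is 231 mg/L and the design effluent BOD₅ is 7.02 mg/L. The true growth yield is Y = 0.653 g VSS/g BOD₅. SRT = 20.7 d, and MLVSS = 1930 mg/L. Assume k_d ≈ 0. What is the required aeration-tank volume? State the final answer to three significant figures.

With k_d = 0 the design equation reduces to V = Y Q (S₀−S) θ_c / X = 0.653 × 7.17 × (231 − 7.02) × 20.7 / 1930 = 11.25 m³.

V ≈ 11.2 m³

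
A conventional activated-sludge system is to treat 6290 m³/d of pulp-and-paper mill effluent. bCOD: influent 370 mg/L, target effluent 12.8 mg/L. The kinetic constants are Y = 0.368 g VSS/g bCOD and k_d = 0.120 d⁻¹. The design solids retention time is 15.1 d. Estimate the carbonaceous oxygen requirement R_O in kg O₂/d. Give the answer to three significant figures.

Correct the yield for decay: Y_obs = Y/(1 + k_d θ_c) = 0.368 / (1 + 0.120 × 15.1) = 0.368 / 2.812 = 0.1309.
Substrate removed = Q·(S₀ − S) = 6290 m³/d × (370 − 12.8) g/m³ = 2.25×10^6 g/d = 2247 kg/d.
P_X = Y_obs·Q·(S₀ − S) = 0.1309 × 2247 = 294.0 kg VSS/d.
R_O = Q·ΔS − 1.42 P_X = 2247 − 417.5 = 1829 kg O₂/d.

R_O ≈ 1830 kg O₂/d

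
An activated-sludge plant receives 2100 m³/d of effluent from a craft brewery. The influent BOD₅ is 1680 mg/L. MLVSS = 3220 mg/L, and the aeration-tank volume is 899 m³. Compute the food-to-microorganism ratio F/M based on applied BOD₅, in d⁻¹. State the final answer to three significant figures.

F/M ≈ 1.22 d⁻¹

Food-to-microorganism ratio F/M = Q S₀ / (V X) = 2100 × 1680 / (899.0 × 3220) = 1.219 d⁻¹.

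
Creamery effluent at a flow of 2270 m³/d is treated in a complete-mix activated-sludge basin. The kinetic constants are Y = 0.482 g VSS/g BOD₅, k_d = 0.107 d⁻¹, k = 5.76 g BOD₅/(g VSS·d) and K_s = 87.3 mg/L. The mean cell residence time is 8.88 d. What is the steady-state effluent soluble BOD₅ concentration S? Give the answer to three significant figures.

For a completely mixed reactor with recycle the Lawrence–McCarty relation gives S = K_s·(1 + k_d·θ_c) / [θ_c·(Y·k − k_d) − 1] = 87.3 × (1 + 0.107 × 8.88) / [8.88 × (0.482 × 5.76 − 0.107) − 1] = 170.2 / 22.70 = 7.499 mg/L.

S ≈ 7.50 mg/L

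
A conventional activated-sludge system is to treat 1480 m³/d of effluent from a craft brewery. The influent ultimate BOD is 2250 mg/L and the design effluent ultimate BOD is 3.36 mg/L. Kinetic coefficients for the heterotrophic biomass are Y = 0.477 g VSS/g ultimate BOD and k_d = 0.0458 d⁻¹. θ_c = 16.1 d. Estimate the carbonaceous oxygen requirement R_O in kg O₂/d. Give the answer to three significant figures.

R_O ≈ 2030 kg O₂/d

Observed yield with endogenous decay: Y_obs = Y / (1 + k_d·θ_c) = 0.477 / (1 + 0.0458 × 16.1) = 0.477 / 1.737 = 0.2746 g VSS/g ultimate BOD.
ΔS = 2250 − 3.36 = 2247 mg/L, so the substrate removal rate is 1480 × 2247/1000 = 3325 kg ultimate BOD/d.
Biomass synthesised: P_X = Y_obs × 3325 = 912.9 kg VSS/d.
R_O = Q·(S₀ − S) − 1.42·P_X = 3325 − 1.42 × 912.9 = 2029 kg O₂/d.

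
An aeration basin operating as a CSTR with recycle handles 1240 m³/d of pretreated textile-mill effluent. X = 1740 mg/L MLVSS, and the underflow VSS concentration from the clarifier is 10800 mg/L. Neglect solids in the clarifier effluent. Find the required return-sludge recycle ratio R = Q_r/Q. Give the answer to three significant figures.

R ≈ 0.192

Solids balance on the clarifier gives (1+R)X = R·X_r, so R = X/(X_r − X) = 1740 / (10800 − 1740) = 0.1921.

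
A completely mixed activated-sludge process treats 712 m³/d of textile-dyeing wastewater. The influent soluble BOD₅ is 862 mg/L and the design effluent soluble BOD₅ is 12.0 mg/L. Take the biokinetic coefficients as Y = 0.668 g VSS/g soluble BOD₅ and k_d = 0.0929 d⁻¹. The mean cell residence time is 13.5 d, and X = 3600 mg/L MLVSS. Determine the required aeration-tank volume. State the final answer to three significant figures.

Steady-state biomass mass balance: V·X·(1 + k_d·θ_c) = Y·Q·(S₀ − S)·θ_c, so V = 0.668 × 712 × (862 − 12.0) × 13.5 / [3600 × (1 + 0.0929 × 13.5)] = 5.46×10^6 / 8115 = 672.5 m³.

V ≈ 673 m³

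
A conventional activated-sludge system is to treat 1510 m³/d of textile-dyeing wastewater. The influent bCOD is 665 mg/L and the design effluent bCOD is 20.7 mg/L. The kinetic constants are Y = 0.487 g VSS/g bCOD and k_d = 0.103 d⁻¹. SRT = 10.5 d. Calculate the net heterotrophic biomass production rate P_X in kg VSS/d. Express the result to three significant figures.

P_X ≈ 228 kg VSS/d

The observed yield is Y_obs = Y/(1 + k_d·θ_c) = 0.487 / (1 + 0.103 × 10.5) = 0.487 / 2.082 = 0.2340 g VSS per g bCOD removed.
Mass of bCOD removed per day: Q(S₀ − S) = 1510 × 644.3 g/m³ = 972.9 kg/d.
So the net sludge growth is P_X = 0.2340 × 972.9 = 227.6 kg VSS/d.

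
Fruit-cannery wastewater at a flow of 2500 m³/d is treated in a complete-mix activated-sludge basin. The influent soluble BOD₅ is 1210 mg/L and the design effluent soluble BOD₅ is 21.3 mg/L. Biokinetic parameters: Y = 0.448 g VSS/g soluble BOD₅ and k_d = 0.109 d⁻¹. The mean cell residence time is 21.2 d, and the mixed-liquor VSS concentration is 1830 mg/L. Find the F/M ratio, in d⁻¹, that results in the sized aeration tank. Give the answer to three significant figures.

From the SRT design equation V = Y Q (S₀−S) θ_c / [X (1 + k_d θ_c)] = 0.448 × 2500 × (1210 − 21.3) × 21.2 / [1830 × (1 + 0.109 × 21.2)] = 2.82×10^7 / 6059 = 4658 m³.
Food-to-microorganism ratio F/M = Q S₀ / (V X) = 2500 × 1210 / (4658 × 1830) = 0.3548 d⁻¹.

F/M ≈ 0.355 d⁻¹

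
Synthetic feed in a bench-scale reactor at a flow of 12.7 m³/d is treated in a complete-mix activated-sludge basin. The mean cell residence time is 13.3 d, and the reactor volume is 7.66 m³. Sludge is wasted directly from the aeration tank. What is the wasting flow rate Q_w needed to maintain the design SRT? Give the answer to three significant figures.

With mixed-liquor wasting, θ_c = V/Q_w, so Q_w = V/θ_c = 7.660/13.3 = 0.5759 m³/d.

Q_w ≈ 0.576 m³/d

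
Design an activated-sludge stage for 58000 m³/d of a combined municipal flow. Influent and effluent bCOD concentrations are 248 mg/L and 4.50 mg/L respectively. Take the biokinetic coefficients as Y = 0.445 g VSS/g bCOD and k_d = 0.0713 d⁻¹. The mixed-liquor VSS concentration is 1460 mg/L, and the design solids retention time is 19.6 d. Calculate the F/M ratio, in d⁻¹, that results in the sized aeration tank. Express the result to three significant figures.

F/M ≈ 0.280 d⁻¹

From the SRT design equation V = Y Q (S₀−S) θ_c / [X (1 + k_d θ_c)] = 0.445 × 58000 × (248 − 4.50) × 19.6 / [1460 × (1 + 0.0713 × 19.6)] = 1.23×10^8 / 3500 = 35191 m³.
F/M = Q·S₀ / (V·X) = 58000 × 248 / (35191 × 1460) = 0.2800 g bCOD·(g VSS·d)⁻¹.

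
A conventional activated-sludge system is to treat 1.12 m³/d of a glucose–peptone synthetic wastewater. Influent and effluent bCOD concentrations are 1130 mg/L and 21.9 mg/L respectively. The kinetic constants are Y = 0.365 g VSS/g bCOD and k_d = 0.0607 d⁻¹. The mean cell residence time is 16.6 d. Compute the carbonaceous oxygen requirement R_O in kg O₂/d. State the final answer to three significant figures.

Observed yield with endogenous decay: Y_obs = Y / (1 + k_d·θ_c) = 0.365 / (1 + 0.0607 × 16.6) = 0.365 / 2.008 = 0.1818 g VSS/g bCOD.
Substrate removed = Q·(S₀ − S) = 1.12 m³/d × (1130 − 21.9) g/m³ = 1.24×10^3 g/d = 1.241 kg/d.
Biomass synthesised: P_X = Y_obs × 1.241 = 0.2256 kg VSS/d.
R_O = Q·ΔS − 1.42 P_X = 1.241 − 0.3204 = 0.9207 kg O₂/d.

R_O ≈ 0.921 kg O₂/d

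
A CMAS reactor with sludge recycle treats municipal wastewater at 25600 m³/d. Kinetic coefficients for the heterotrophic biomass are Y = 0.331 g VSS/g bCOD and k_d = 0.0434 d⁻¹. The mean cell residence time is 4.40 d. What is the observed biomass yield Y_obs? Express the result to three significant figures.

Y_obs ≈ 0.278 g VSS/g bCOD

The observed yield is Y_obs = Y/(1 + k_d·θ_c) = 0.331 / (1 + 0.0434 × 4.40) = 0.331 / 1.191 = 0.2779 g VSS per g bCOD removed.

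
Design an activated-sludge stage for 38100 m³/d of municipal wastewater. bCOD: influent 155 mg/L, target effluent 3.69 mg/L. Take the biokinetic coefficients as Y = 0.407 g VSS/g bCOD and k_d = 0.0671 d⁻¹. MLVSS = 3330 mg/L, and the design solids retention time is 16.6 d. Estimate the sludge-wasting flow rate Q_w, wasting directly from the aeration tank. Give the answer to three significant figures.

Steady-state biomass mass balance: V·X·(1 + k_d·θ_c) = Y·Q·(S₀ − S)·θ_c, so V = 0.407 × 38100 × (155 − 3.69) × 16.6 / [3330 × (1 + 0.0671 × 16.6)] = 3.89×10^7 / 7039 = 5533 m³.
Wasting from the aeration tank: Q_w = V / θ_c = 5533 / 16.6 = 333.3 m³/d.

Q_w ≈ 333 m³/d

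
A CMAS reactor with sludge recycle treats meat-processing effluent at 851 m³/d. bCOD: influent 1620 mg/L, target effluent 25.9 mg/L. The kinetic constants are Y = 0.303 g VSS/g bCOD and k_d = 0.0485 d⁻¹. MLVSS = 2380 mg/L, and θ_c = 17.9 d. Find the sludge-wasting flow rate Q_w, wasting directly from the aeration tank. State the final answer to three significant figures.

Rearranging the biomass balance for a CMAS with decay, V = Y·Q·ΔS·θ_c / [X·(1+k_d θ_c)] = 0.303 × 851 × (1620 − 25.9) × 17.9 / [2380 × (1 + 0.0485 × 17.9)] = 7.36×10^6 / 4446 = 1655 m³.
For wasting at MLVSS concentration, Q_w = V/θ_c = 1655/17.9 = 92.45 m³/d.

Q_w ≈ 92.4 m³/d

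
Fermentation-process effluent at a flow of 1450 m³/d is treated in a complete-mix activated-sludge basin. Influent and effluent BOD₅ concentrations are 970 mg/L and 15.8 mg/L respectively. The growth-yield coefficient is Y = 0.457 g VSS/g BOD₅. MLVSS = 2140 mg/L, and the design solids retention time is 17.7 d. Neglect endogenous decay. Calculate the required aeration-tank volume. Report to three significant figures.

Biomass mass balance (decay neglected): V·X = Y·Q·(S₀ − S)·θ_c, so V = 0.457 × 1450 × (970 − 15.8) × 17.7 / 2140 = 5230 m³.

V ≈ 5230 m³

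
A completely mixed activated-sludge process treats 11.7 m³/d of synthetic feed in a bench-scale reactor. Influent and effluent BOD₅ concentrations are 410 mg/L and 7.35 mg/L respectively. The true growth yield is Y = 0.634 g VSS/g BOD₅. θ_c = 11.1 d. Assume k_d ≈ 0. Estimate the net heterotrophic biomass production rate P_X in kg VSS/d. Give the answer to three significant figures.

With endogenous decay neglected, the observed yield equals the true yield: Y_obs = Y = 0.634 g VSS/g BOD₅.
Mass of BOD₅ removed per day: Q(S₀ − S) = 11.7 × 402.6 g/m³ = 4.711 kg/d.
Net biomass production P_X = Y_obs × Q·(S₀ − S) = 0.6340 × 4.711 = 2.987 kg VSS/d.

P_X ≈ 2.99 kg VSS/d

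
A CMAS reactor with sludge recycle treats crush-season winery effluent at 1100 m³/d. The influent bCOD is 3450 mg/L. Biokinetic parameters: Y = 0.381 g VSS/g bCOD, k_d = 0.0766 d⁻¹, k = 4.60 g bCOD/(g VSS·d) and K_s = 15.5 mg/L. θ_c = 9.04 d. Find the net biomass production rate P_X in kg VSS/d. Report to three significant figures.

From the Monod/SRT balance for a CMAS, S = K_s·(1+k_d θ_c)/[θ_c·(Y k − k_d) − 1] = 15.5 × (1 + 0.0766 × 9.04) / [9.04 × (0.381 × 4.60 − 0.0766) − 1] = 26.23 / 14.15 = 1.854 mg/L.
Observed yield with endogenous decay: Y_obs = Y / (1 + k_d·θ_c) = 0.381 / (1 + 0.0766 × 9.04) = 0.381 / 1.692 = 0.2251 g VSS/g bCOD.
Q·(S₀ − S) = 1100 × (3450 − 1.85) × 10⁻³ = 3793 kg/d removed.
P_X = Y_obs · Q(S₀ − S) = 0.2251 × 3793 = 853.9 kg VSS/d.

P_X ≈ 854 kg VSS/d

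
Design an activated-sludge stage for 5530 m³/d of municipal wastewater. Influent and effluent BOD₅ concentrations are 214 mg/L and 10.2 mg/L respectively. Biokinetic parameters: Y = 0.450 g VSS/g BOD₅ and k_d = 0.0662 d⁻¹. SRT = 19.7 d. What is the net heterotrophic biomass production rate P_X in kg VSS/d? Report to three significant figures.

Y_obs = Y / (1 + k_d θ_c) = 0.450 / (1 + 0.0662 × 19.7) = 0.450 / 2.304 = 0.1953.
ΔS = 214 − 10.2 = 203.8 mg/L, so the substrate removal rate is 5530 × 203.8/1000 = 1127 kg BOD₅/d.
P_X = Y_obs · Q(S₀ − S) = 0.1953 × 1127 = 220.1 kg VSS/d.

P_X ≈ 220 kg VSS/d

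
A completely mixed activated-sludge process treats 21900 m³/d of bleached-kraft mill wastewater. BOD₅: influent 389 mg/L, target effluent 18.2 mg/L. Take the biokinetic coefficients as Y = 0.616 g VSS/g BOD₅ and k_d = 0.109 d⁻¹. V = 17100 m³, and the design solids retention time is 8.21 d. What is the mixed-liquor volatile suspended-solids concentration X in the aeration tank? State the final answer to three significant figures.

Solving the biomass balance for X: X = Y Q (S₀−S) θ_c / [V (1+k_d θ_c)] = 0.616 × 21900 × (389 − 18.2) × 8.21 / [17100 × (1 + 0.109 × 8.21)] = 1267 mg/L.

X ≈ 1270 mg/L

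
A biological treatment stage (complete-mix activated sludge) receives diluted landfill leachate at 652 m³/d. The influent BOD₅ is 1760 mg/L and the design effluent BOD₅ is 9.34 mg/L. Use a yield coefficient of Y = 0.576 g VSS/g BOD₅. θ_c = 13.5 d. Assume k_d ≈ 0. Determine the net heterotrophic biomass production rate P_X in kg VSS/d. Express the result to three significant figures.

With endogenous decay neglected, the observed yield equals the true yield: Y_obs = Y = 0.576 g VSS/g BOD₅.
Q·(S₀ − S) = 652 × (1760 − 9.34) × 10⁻³ = 1141 kg/d removed.
Net biomass production P_X = Y_obs × Q·(S₀ − S) = 0.5760 × 1141 = 657.5 kg VSS/d.

P_X ≈ 657 kg VSS/d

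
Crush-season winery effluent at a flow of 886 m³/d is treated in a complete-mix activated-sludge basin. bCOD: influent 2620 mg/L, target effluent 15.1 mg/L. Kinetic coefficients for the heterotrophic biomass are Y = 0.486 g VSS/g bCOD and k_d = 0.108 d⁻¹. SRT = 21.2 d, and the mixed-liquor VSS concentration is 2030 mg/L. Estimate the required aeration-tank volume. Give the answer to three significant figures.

Steady-state biomass mass balance: V·X·(1 + k_d·θ_c) = Y·Q·(S₀ − S)·θ_c, so V = 0.486 × 886 × (2620 − 15.1) × 21.2 / [2030 × (1 + 0.108 × 21.2)] = 2.38×10^7 / 6678 = 3561 m³.

V ≈ 3560 m³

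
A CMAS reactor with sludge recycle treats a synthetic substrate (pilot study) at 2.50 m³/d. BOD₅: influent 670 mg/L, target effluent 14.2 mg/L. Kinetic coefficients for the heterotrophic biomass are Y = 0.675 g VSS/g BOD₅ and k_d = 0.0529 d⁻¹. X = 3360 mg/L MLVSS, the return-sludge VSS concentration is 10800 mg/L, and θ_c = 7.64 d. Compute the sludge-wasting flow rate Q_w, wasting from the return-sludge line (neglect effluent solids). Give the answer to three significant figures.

Q_w ≈ 0.0730 m³/d

Rearranging the biomass balance for a CMAS with decay, V = Y·Q·ΔS·θ_c / [X·(1+k_d θ_c)] = 0.675 × 2.50 × (670 − 14.2) × 7.64 / [3360 × (1 + 0.0529 × 7.64)] = 8.45×10^3 / 4718 = 1.792 m³.
Q_w = (V·X)/(θ_c X_r) = 1.792 × 3360 / (7.64 × 10800) = 0.07298 m³/d.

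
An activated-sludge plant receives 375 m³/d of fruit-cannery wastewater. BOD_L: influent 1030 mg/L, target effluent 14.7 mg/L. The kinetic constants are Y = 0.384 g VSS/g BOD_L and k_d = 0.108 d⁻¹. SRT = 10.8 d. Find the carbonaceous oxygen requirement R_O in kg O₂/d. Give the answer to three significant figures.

Observed yield with endogenous decay: Y_obs = Y / (1 + k_d·θ_c) = 0.384 / (1 + 0.108 × 10.8) = 0.384 / 2.166 = 0.1773 g VSS/g BOD_L.
Substrate removed = Q·(S₀ − S) = 375 m³/d × (1030 − 14.7) g/m³ = 3.81×10^5 g/d = 380.7 kg/d.
Biomass synthesised: P_X = Y_obs × 380.7 = 67.49 kg VSS/d.
R_O = Q·(S₀ − S) − 1.42·P_X = 380.7 − 1.42 × 67.49 = 284.9 kg O₂/d.

R_O ≈ 285 kg O₂/d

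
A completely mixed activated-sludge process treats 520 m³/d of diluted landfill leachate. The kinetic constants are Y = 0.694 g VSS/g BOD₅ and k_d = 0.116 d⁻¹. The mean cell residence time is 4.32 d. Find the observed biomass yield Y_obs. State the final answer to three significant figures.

Y_obs ≈ 0.462 g VSS/g BOD₅

Y_obs = Y / (1 + k_d θ_c) = 0.694 / (1 + 0.116 × 4.32) = 0.694 / 1.501 = 0.4623.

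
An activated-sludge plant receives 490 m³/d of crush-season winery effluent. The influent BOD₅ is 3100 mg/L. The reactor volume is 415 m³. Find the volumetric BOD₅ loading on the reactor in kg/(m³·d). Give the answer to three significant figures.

L_v ≈ 3.66 kg BOD₅/(m³·d)

Applied BOD₅ load per unit volume = Q·S₀/V = (490 × 3100/1000)/415.0 = 3.660 kg BOD₅·m⁻³·d⁻¹.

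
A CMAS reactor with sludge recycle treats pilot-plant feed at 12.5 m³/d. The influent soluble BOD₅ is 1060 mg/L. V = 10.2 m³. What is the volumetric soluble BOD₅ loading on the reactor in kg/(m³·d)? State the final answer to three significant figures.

Volumetric loading L_v = Q·S₀ / V = 12.5 × 1060 g/m³ / 10.20 m³ = 1299 g/(m³·d) = 1.299 kg soluble BOD₅/(m³·d).

L_v ≈ 1.30 kg soluble BOD₅/(m³·d)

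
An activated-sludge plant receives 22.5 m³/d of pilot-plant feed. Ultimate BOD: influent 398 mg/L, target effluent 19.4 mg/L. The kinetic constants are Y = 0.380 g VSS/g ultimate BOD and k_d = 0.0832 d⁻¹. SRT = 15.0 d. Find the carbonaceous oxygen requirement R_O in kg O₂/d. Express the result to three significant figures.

R_O ≈ 6.47 kg O₂/d

Correct the yield for decay: Y_obs = Y/(1 + k_d θ_c) = 0.380 / (1 + 0.0832 × 15.0) = 0.380 / 2.248 = 0.1690.
Substrate removed = Q·(S₀ − S) = 22.5 m³/d × (398 − 19.4) g/m³ = 8.52×10^3 g/d = 8.518 kg/d.
P_X = Y_obs·Q·(S₀ − S) = 0.1690 × 8.518 = 1.440 kg VSS/d.
R_O = Q·ΔS − 1.42 P_X = 8.518 − 2.045 = 6.474 kg O₂/d.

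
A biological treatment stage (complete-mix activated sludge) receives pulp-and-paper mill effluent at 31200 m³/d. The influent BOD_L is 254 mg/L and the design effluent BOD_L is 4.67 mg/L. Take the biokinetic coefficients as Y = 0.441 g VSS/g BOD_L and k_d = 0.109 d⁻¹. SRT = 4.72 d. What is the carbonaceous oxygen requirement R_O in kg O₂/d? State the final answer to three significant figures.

Correct the yield for decay: Y_obs = Y/(1 + k_d θ_c) = 0.441 / (1 + 0.109 × 4.72) = 0.441 / 1.514 = 0.2912.
Q·(S₀ − S) = 31200 × (254 − 4.67) × 10⁻³ = 7779 kg/d removed.
P_X = Y_obs·Q·(S₀ − S) = 0.2912 × 7779 = 2265 kg VSS/d.
R_O = Q·ΔS − 1.42 P_X = 7779 − 3217 = 4563 kg O₂/d.

R_O ≈ 4560 kg O₂/d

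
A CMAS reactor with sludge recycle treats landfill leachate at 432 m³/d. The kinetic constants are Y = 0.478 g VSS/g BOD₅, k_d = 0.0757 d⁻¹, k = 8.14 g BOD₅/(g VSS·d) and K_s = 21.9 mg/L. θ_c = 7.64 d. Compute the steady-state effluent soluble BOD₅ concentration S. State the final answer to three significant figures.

S ≈ 1.23 mg/L

For a completely mixed reactor with recycle the Lawrence–McCarty relation gives S = K_s·(1 + k_d·θ_c) / [θ_c·(Y·k − k_d) − 1] = 21.9 × (1 + 0.0757 × 7.64) / [7.64 × (0.478 × 8.14 − 0.0757) − 1] = 34.57 / 28.15 = 1.228 mg/L.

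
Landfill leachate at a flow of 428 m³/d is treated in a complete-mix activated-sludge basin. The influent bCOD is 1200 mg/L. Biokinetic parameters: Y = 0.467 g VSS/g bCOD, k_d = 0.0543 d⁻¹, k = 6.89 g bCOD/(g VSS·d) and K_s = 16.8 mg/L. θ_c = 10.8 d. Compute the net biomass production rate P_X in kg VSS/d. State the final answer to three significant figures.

For a completely mixed reactor with recycle the Lawrence–McCarty relation gives S = K_s·(1 + k_d·θ_c) / [θ_c·(Y·k − k_d) − 1] = 16.8 × (1 + 0.0543 × 10.8) / [10.8 × (0.467 × 6.89 − 0.0543) − 1] = 26.65 / 33.16 = 0.8036 mg/L.
The observed yield is Y_obs = Y/(1 + k_d·θ_c) = 0.467 / (1 + 0.0543 × 10.8) = 0.467 / 1.586 = 0.2944 g VSS per g bCOD removed.
Q·(S₀ − S) = 428 × (1200 − 0.804) × 10⁻³ = 513.3 kg/d removed.
Biomass produced: P_X = Y_obs·Q·ΔS = 0.2944 × 513.3 ≈ 151.1 kg VSS/d.

P_X ≈ 151 kg VSS/d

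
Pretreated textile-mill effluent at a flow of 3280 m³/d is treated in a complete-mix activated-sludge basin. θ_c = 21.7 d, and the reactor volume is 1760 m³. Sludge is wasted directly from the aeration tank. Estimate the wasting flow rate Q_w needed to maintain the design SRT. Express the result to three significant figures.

Q_w ≈ 81.1 m³/d

Wasting from the aeration tank: Q_w = V / θ_c = 1760 / 21.7 = 81.11 m³/d.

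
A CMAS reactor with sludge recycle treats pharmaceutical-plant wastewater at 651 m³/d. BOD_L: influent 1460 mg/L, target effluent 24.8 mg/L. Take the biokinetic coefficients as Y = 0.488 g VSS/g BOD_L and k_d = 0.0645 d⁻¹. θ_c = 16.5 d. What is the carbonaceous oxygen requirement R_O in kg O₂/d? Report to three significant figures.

R_O ≈ 621 kg O₂/d

Correct the yield for decay: Y_obs = Y/(1 + k_d θ_c) = 0.488 / (1 + 0.0645 × 16.5) = 0.488 / 2.064 = 0.2364.
Mass of BOD_L removed per day: Q(S₀ − S) = 651 × 1435 g/m³ = 934.3 kg/d.
Biomass synthesised: P_X = Y_obs × 934.3 = 220.9 kg VSS/d.
R_O = Q·ΔS − 1.42 P_X = 934.3 − 313.6 = 620.7 kg O₂/d.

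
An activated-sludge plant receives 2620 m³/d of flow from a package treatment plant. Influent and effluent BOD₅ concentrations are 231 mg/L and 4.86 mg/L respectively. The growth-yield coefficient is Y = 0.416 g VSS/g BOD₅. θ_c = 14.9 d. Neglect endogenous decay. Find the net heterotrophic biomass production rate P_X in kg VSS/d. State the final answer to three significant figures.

P_X ≈ 246 kg VSS/d

Since k_d ≈ 0, Y_obs = Y = 0.416 g VSS/g BOD₅.
ΔS = 231 − 4.86 = 226.1 mg/L, so the substrate removal rate is 2620 × 226.1/1000 = 592.5 kg BOD₅/d.
P_X = Y_obs · Q(S₀ − S) = 0.4160 × 592.5 = 246.5 kg VSS/d.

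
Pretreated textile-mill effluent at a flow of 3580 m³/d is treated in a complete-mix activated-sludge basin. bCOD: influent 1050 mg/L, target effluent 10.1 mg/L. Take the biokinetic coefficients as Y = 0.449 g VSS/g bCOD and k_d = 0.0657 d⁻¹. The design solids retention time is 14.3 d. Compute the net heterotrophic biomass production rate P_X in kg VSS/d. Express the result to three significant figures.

Y_obs = Y / (1 + k_d θ_c) = 0.449 / (1 + 0.0657 × 14.3) = 0.449 / 1.940 = 0.2315.
Mass of bCOD removed per day: Q(S₀ − S) = 3580 × 1040 g/m³ = 3723 kg/d.
P_X = Y_obs · Q(S₀ − S) = 0.2315 × 3723 = 861.8 kg VSS/d.

P_X ≈ 862 kg VSS/d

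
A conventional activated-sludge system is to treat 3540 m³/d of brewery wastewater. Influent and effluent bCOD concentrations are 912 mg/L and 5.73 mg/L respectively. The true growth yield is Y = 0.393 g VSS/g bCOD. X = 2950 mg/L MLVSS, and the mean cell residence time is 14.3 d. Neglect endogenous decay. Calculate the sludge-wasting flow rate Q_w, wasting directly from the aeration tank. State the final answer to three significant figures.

Biomass mass balance (decay neglected): V·X = Y·Q·(S₀ − S)·θ_c, so V = 0.393 × 3540 × (912 − 5.73) × 14.3 / 2950 = 6112 m³.
With mixed-liquor wasting, θ_c = V/Q_w, so Q_w = V/θ_c = 6112/14.3 = 427.4 m³/d.

Q_w ≈ 427 m³/d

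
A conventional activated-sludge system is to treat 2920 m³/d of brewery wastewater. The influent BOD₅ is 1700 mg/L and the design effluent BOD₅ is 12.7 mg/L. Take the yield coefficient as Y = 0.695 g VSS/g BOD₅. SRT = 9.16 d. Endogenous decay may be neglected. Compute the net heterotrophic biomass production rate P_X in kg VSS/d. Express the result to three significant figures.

Since k_d ≈ 0, Y_obs = Y = 0.695 g VSS/g BOD₅.
Q·(S₀ − S) = 2920 × (1700 − 12.7) × 10⁻³ = 4927 kg/d removed.
P_X = Y_obs · Q(S₀ − S) = 0.6950 × 4927 = 3424 kg VSS/d.

P_X ≈ 3420 kg VSS/d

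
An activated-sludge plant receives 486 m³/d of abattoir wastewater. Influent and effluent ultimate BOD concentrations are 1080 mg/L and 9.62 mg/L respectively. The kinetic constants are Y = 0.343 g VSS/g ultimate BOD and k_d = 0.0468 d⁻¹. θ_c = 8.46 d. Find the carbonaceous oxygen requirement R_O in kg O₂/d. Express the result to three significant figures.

R_O ≈ 339 kg O₂/d

Y_obs = Y / (1 + k_d θ_c) = 0.343 / (1 + 0.0468 × 8.46) = 0.343 / 1.396 = 0.2457.
ΔS = 1080 − 9.62 = 1070 mg/L, so the substrate removal rate is 486 × 1070/1000 = 520.2 kg ultimate BOD/d.
P_X = Y_obs·Q·(S₀ − S) = 0.2457 × 520.2 = 127.8 kg VSS/d.
R_O = Q·ΔS − 1.42 P_X = 520.2 − 181.5 = 338.7 kg O₂/d.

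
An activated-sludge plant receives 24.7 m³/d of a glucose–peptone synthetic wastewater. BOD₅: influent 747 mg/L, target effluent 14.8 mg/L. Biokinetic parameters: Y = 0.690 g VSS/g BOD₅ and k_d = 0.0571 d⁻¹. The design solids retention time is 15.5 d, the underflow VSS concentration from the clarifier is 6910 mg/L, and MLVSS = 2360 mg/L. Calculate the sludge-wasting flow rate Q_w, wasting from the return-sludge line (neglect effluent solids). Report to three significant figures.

Steady-state biomass mass balance: V·X·(1 + k_d·θ_c) = Y·Q·(S₀ − S)·θ_c, so V = 0.690 × 24.7 × (747 − 14.8) × 15.5 / [2360 × (1 + 0.0571 × 15.5)] = 1.93×10^5 / 4449 = 43.48 m³.
Q_w = (V·X)/(θ_c X_r) = 43.48 × 2360 / (15.5 × 6910) = 0.9580 m³/d.

Q_w ≈ 0.958 m³/d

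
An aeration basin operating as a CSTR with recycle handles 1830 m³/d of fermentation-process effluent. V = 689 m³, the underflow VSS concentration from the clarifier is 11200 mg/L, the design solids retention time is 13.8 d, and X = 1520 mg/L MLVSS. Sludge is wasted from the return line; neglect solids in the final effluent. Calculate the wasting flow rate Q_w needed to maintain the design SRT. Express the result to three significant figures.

Q_w ≈ 6.78 m³/d

Wasting from the return line (neglecting effluent solids): Q_w = V·X / (θ_c·X_r) = 689.0 × 1520 / (13.8 × 11200) = 6.776 m³/d.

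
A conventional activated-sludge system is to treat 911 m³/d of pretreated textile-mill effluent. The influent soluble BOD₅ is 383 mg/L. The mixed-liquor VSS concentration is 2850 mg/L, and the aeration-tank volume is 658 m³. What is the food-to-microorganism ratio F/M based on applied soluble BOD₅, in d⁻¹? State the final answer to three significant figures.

F/M = Q·S₀ / (V·X) = 911 × 383 / (658.0 × 2850) = 0.1861 g soluble BOD₅·(g VSS·d)⁻¹.

F/M ≈ 0.186 d⁻¹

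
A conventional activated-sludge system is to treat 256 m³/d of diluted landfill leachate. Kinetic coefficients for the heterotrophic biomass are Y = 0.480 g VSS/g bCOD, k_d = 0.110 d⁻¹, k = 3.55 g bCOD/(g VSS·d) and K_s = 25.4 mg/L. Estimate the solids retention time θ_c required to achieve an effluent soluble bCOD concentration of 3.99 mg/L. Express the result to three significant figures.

θ_c ≈ 8.24 d

From 1/θ_c = Y·k·S/(K_s + S) − k_d: Y·k·S/(K_s+S) = 0.480 × 3.55 × 3.99 / (25.4 + 3.99) = 0.2313 d⁻¹.
1/θ_c = 0.2313 − 0.110 = 0.1213 d⁻¹, so θ_c = 8.242 d.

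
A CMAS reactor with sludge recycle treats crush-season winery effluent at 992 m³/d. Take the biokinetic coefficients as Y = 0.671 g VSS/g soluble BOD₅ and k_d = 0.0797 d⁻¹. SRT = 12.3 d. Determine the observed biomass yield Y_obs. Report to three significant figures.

Observed yield with endogenous decay: Y_obs = Y / (1 + k_d·θ_c) = 0.671 / (1 + 0.0797 × 12.3) = 0.671 / 1.980 = 0.3388 g VSS/g soluble BOD₅.

Y_obs ≈ 0.339 g VSS/g soluble BOD₅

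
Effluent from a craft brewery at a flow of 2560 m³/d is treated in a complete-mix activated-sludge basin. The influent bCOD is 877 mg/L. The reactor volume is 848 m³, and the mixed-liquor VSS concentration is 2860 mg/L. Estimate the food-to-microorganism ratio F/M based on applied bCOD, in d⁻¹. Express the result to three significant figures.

Food-to-microorganism ratio F/M = Q S₀ / (V X) = 2560 × 877 / (848.0 × 2860) = 0.9257 d⁻¹.

F/M ≈ 0.926 d⁻¹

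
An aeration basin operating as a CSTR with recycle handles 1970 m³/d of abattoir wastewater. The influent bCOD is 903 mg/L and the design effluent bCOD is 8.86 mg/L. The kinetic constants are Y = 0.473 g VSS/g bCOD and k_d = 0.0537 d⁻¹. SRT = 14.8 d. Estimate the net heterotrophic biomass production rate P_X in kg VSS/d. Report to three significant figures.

P_X ≈ 464 kg VSS/d

Observed yield with endogenous decay: Y_obs = Y / (1 + k_d·θ_c) = 0.473 / (1 + 0.0537 × 14.8) = 0.473 / 1.795 = 0.2635 g VSS/g bCOD.
Q·(S₀ − S) = 1970 × (903 − 8.86) × 10⁻³ = 1761 kg/d removed.
Biomass produced: P_X = Y_obs·Q·ΔS = 0.2635 × 1761 ≈ 464.2 kg VSS/d.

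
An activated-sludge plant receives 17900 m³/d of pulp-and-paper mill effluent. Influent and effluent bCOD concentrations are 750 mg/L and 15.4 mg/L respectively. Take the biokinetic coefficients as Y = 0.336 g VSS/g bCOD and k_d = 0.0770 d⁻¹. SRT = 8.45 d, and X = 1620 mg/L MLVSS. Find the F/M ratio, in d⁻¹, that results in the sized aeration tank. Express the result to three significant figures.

F/M ≈ 0.594 d⁻¹

From the SRT design equation V = Y Q (S₀−S) θ_c / [X (1 + k_d θ_c)] = 0.336 × 17900 × (750 − 15.4) × 8.45 / [1620 × (1 + 0.0770 × 8.45)] = 3.73×10^7 / 2674 = 13961 m³.
Food-to-microorganism ratio F/M = Q S₀ / (V X) = 17900 × 750 / (13961 × 1620) = 0.5936 d⁻¹.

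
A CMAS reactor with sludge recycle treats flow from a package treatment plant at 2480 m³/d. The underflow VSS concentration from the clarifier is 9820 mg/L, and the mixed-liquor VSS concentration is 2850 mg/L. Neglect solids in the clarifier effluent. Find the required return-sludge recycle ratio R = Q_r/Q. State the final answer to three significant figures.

R ≈ 0.409

Mass balance around the secondary clarifier (neglecting effluent solids): R = X / (X_r − X) = 2850 / (9820 − 2850) = 0.4089.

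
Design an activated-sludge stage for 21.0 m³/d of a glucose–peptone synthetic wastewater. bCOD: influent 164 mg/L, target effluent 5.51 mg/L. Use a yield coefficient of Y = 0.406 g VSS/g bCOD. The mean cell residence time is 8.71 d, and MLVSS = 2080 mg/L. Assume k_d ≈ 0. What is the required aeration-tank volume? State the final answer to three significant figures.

V ≈ 5.66 m³

With k_d = 0 the design equation reduces to V = Y Q (S₀−S) θ_c / X = 0.406 × 21.0 × (164 − 5.51) × 8.71 / 2080 = 5.659 m³.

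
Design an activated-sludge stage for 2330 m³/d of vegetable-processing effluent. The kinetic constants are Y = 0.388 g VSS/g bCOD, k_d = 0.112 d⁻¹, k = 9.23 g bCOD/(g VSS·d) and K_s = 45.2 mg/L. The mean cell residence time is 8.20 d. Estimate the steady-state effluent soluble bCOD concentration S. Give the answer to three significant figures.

For a completely mixed reactor with recycle the Lawrence–McCarty relation gives S = K_s·(1 + k_d·θ_c) / [θ_c·(Y·k − k_d) − 1] = 45.2 × (1 + 0.112 × 8.20) / [8.20 × (0.388 × 9.23 − 0.112) − 1] = 86.71 / 27.45 = 3.159 mg/L.

S ≈ 3.16 mg/L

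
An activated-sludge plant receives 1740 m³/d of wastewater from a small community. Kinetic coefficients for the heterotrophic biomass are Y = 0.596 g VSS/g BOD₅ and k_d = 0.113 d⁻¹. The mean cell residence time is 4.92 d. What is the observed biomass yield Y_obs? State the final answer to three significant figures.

Y_obs ≈ 0.383 g VSS/g BOD₅

Correct the yield for decay: Y_obs = Y/(1 + k_d θ_c) = 0.596 / (1 + 0.113 × 4.92) = 0.596 / 1.556 = 0.3830.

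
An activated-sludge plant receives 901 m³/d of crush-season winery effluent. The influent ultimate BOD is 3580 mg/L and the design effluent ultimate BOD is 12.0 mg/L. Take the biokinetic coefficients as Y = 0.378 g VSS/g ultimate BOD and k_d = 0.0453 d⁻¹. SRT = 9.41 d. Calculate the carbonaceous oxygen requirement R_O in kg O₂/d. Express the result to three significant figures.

R_O ≈ 2000 kg O₂/d

The observed yield is Y_obs = Y/(1 + k_d·θ_c) = 0.378 / (1 + 0.0453 × 9.41) = 0.378 / 1.426 = 0.2650 g VSS per g ultimate BOD removed.
ΔS = 3580 − 12.0 = 3568 mg/L, so the substrate removal rate is 901 × 3568/1000 = 3215 kg ultimate BOD/d.
Biomass synthesised: P_X = Y_obs × 3215 = 852.0 kg VSS/d.
R_O = Q·ΔS − 1.42 P_X = 3215 − 1210 = 2005 kg O₂/d.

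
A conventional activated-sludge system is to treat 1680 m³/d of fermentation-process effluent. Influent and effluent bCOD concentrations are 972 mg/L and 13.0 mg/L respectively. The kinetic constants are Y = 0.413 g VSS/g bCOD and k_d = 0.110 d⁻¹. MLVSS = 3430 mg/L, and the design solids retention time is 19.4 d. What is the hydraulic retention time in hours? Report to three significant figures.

Steady-state biomass mass balance: V·X·(1 + k_d·θ_c) = Y·Q·(S₀ − S)·θ_c, so V = 0.413 × 1680 × (972 − 13.0) × 19.4 / [3430 × (1 + 0.110 × 19.4)] = 1.29×10^7 / 10750 = 1201 m³.
τ = V/Q = 1201/1680 = 0.7148 d, or 17.15 h.

τ ≈ 17.2 h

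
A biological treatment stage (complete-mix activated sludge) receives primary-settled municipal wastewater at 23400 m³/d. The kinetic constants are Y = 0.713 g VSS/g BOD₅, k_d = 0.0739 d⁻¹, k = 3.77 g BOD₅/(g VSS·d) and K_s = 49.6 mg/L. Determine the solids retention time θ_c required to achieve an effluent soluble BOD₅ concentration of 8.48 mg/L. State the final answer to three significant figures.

At the target effluent, Y k S/(K_s+S) = 0.713×3.77×8.48/58.08 = 0.3925 d⁻¹.
θ_c = 1/(μ − k_d) = 1/(0.3925 − 0.0739) = 1/0.3186 = 3.139 d.

θ_c ≈ 3.14 d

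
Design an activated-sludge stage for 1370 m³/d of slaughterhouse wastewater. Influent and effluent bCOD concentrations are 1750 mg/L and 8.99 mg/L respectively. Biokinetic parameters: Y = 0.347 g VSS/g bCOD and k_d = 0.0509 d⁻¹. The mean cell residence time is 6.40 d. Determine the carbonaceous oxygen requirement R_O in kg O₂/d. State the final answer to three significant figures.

R_O ≈ 1500 kg O₂/d

The observed yield is Y_obs = Y/(1 + k_d·θ_c) = 0.347 / (1 + 0.0509 × 6.40) = 0.347 / 1.326 = 0.2617 g VSS per g bCOD removed.
Substrate removed = Q·(S₀ − S) = 1370 m³/d × (1750 − 8.99) g/m³ = 2.39×10^6 g/d = 2385 kg/d.
Biomass synthesised: P_X = Y_obs × 2385 = 624.3 kg VSS/d.
Carbonaceous O₂ demand = substrate oxidised − cell-mass equivalent = 2385 − 1.42 × 624.3 = 1499 kg O₂/d.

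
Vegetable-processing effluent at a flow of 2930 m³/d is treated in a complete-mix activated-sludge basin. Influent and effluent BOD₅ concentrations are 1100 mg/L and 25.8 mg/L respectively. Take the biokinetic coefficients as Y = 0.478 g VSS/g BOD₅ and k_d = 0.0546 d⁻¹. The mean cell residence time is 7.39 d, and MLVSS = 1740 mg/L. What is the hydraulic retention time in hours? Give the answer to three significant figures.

Rearranging the biomass balance for a CMAS with decay, V = Y·Q·ΔS·θ_c / [X·(1+k_d θ_c)] = 0.478 × 2930 × (1100 − 25.8) × 7.39 / [1740 × (1 + 0.0546 × 7.39)] = 1.11×10^7 / 2442 = 4553 m³.
HRT = V/Q = 4553 m³ / 2930 m³·d⁻¹ = 1.554 d × 24 = 37.29 h.

τ ≈ 37.3 h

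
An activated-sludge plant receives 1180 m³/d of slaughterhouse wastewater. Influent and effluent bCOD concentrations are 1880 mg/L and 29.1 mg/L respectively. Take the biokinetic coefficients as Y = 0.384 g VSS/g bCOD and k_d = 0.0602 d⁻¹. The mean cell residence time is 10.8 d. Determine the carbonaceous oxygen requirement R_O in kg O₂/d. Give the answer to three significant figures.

R_O ≈ 1460 kg O₂/d

Y_obs = Y / (1 + k_d θ_c) = 0.384 / (1 + 0.0602 × 10.8) = 0.384 / 1.650 = 0.2327.
Mass of bCOD removed per day: Q(S₀ − S) = 1180 × 1851 g/m³ = 2184 kg/d.
Biomass synthesised: P_X = Y_obs × 2184 = 508.2 kg VSS/d.
R_O = Q·ΔS − 1.42 P_X = 2184 − 721.7 = 1462 kg O₂/d.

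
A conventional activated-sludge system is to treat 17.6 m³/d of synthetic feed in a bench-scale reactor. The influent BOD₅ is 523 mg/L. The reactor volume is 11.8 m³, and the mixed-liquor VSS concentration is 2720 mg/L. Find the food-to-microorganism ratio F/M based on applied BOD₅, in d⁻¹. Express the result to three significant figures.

F/M ≈ 0.287 d⁻¹

Food-to-microorganism ratio F/M = Q S₀ / (V X) = 17.6 × 523 / (11.80 × 2720) = 0.2868 d⁻¹.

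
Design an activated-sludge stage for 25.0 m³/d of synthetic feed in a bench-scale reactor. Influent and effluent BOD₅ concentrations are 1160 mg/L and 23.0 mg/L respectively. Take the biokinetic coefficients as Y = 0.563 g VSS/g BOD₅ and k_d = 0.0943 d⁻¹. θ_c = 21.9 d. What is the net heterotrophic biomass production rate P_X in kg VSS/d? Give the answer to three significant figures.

P_X ≈ 5.22 kg VSS/d

Observed yield with endogenous decay: Y_obs = Y / (1 + k_d·θ_c) = 0.563 / (1 + 0.0943 × 21.9) = 0.563 / 3.065 = 0.1837 g VSS/g BOD₅.
ΔS = 1160 − 23.0 = 1137 mg/L, so the substrate removal rate is 25.0 × 1137/1000 = 28.43 kg BOD₅/d.
Biomass produced: P_X = Y_obs·Q·ΔS = 0.1837 × 28.43 ≈ 5.221 kg VSS/d.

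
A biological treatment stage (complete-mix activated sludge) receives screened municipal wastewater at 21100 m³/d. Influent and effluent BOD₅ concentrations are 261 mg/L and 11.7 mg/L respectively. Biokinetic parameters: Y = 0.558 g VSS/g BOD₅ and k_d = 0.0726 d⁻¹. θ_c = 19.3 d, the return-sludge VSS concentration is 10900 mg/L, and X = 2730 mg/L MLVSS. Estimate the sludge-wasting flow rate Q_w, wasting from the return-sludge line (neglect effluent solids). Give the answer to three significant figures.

Q_w ≈ 112 m³/d

From the SRT design equation V = Y Q (S₀−S) θ_c / [X (1 + k_d θ_c)] = 0.558 × 21100 × (261 − 11.7) × 19.3 / [2730 × (1 + 0.0726 × 19.3)] = 5.66×10^7 / 6555 = 8642 m³.
Wasting from the return line (neglecting effluent solids): Q_w = V·X / (θ_c·X_r) = 8642 × 2730 / (19.3 × 10900) = 112.1 m³/d.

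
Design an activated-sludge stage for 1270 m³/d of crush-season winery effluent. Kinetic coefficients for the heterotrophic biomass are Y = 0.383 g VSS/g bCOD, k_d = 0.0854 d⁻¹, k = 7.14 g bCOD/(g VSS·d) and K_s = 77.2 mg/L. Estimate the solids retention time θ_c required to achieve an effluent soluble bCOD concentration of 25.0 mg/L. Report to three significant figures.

From 1/θ_c = Y·k·S/(K_s + S) − k_d: Y·k·S/(K_s+S) = 0.383 × 7.14 × 25.0 / (77.2 + 25.0) = 0.6689 d⁻¹.
θ_c = 1/(μ − k_d) = 1/(0.6689 − 0.0854) = 1/0.5835 = 1.714 d.

θ_c ≈ 1.71 d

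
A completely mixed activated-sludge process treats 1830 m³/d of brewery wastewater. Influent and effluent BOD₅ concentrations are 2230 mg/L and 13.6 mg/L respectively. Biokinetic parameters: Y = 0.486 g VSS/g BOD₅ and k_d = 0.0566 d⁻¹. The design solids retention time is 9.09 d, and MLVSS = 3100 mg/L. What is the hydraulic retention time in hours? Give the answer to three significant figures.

τ ≈ 50.1 h

Steady-state biomass mass balance: V·X·(1 + k_d·θ_c) = Y·Q·(S₀ − S)·θ_c, so V = 0.486 × 1830 × (2230 − 13.6) × 9.09 / [3100 × (1 + 0.0566 × 9.09)] = 1.79×10^7 / 4695 = 3817 m³.
τ = V/Q = 3817/1830 = 2.086 d, or 50.05 h.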